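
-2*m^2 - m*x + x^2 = (-2*m + x)*(m + x)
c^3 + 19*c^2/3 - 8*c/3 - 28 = (c - 2)*(c + 7/3)*(c + 6)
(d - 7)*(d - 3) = d^2 - 10*d + 21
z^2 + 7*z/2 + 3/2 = (z + 1/2)*(z + 3)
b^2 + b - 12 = (b - 3)*(b + 4)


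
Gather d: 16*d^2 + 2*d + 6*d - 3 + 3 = 16*d^2 + 8*d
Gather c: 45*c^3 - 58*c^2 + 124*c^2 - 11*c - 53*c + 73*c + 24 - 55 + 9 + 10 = 45*c^3 + 66*c^2 + 9*c - 12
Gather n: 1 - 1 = 0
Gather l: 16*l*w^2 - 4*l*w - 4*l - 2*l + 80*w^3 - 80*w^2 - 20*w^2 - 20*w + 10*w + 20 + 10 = l*(16*w^2 - 4*w - 6) + 80*w^3 - 100*w^2 - 10*w + 30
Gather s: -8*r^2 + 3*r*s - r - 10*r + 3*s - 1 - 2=-8*r^2 - 11*r + s*(3*r + 3) - 3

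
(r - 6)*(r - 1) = r^2 - 7*r + 6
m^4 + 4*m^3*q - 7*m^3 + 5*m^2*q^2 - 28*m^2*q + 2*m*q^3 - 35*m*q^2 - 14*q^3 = (m - 7)*(m + q)^2*(m + 2*q)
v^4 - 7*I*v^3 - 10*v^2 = v^2*(v - 5*I)*(v - 2*I)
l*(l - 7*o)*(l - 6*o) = l^3 - 13*l^2*o + 42*l*o^2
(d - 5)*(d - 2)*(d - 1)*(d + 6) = d^4 - 2*d^3 - 31*d^2 + 92*d - 60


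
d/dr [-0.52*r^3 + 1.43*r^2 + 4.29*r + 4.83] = -1.56*r^2 + 2.86*r + 4.29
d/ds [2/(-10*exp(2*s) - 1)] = 40*exp(2*s)/(10*exp(2*s) + 1)^2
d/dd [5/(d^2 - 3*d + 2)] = 5*(3 - 2*d)/(d^2 - 3*d + 2)^2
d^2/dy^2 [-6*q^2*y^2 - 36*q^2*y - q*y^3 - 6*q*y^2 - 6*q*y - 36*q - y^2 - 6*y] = -12*q^2 - 6*q*y - 12*q - 2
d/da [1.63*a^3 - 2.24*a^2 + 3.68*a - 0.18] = 4.89*a^2 - 4.48*a + 3.68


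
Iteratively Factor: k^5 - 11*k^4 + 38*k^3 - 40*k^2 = (k)*(k^4 - 11*k^3 + 38*k^2 - 40*k) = k*(k - 2)*(k^3 - 9*k^2 + 20*k) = k*(k - 5)*(k - 2)*(k^2 - 4*k) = k^2*(k - 5)*(k - 2)*(k - 4)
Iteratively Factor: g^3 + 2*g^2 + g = (g)*(g^2 + 2*g + 1) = g*(g + 1)*(g + 1)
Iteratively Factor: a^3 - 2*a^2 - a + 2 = (a + 1)*(a^2 - 3*a + 2) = (a - 2)*(a + 1)*(a - 1)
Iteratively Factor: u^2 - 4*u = (u)*(u - 4)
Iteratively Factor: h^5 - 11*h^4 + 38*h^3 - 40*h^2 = (h)*(h^4 - 11*h^3 + 38*h^2 - 40*h) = h*(h - 4)*(h^3 - 7*h^2 + 10*h) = h*(h - 5)*(h - 4)*(h^2 - 2*h) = h^2*(h - 5)*(h - 4)*(h - 2)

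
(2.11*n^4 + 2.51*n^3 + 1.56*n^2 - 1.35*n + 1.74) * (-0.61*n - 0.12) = -1.2871*n^5 - 1.7843*n^4 - 1.2528*n^3 + 0.6363*n^2 - 0.8994*n - 0.2088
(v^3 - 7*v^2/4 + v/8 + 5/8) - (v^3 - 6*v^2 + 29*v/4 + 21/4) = 17*v^2/4 - 57*v/8 - 37/8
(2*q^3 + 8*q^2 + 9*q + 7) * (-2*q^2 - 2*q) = -4*q^5 - 20*q^4 - 34*q^3 - 32*q^2 - 14*q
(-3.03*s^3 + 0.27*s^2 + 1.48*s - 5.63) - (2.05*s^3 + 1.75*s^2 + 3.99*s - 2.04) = -5.08*s^3 - 1.48*s^2 - 2.51*s - 3.59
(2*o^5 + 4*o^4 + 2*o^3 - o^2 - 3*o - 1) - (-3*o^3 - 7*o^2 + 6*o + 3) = 2*o^5 + 4*o^4 + 5*o^3 + 6*o^2 - 9*o - 4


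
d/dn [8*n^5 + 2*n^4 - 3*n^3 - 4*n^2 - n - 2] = 40*n^4 + 8*n^3 - 9*n^2 - 8*n - 1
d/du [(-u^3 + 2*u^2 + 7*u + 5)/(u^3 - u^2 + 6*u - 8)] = (-u^4 - 26*u^3 + 28*u^2 - 22*u - 86)/(u^6 - 2*u^5 + 13*u^4 - 28*u^3 + 52*u^2 - 96*u + 64)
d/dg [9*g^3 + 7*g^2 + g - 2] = 27*g^2 + 14*g + 1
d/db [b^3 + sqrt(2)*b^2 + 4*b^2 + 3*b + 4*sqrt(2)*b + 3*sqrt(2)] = 3*b^2 + 2*sqrt(2)*b + 8*b + 3 + 4*sqrt(2)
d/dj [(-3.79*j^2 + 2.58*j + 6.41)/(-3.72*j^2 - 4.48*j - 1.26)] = (26.5768*j^2 + 57.2412*j + 25.466)/(13.8384*j^4 + 33.3312*j^3 + 29.4448*j^2 + 11.2896*j + 1.5876)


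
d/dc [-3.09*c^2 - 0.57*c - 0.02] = -6.18*c - 0.57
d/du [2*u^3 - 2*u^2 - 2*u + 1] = 6*u^2 - 4*u - 2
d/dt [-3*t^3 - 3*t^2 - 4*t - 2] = -9*t^2 - 6*t - 4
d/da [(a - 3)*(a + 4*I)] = 2*a - 3 + 4*I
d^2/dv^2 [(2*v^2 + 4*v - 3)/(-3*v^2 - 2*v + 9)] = 6*(-8*v^3 - 27*v^2 - 90*v - 47)/(27*v^6 + 54*v^5 - 207*v^4 - 316*v^3 + 621*v^2 + 486*v - 729)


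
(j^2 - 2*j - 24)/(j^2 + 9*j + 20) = (j - 6)/(j + 5)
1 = 1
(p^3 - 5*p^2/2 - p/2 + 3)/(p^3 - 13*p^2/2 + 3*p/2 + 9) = (p - 2)/(p - 6)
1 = 1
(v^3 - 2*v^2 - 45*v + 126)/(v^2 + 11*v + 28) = (v^2 - 9*v + 18)/(v + 4)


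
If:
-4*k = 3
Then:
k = -3/4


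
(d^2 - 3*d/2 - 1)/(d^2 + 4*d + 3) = (d^2 - 3*d/2 - 1)/(d^2 + 4*d + 3)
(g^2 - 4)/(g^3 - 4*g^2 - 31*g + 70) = (g + 2)/(g^2 - 2*g - 35)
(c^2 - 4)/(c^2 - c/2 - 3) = 2*(c + 2)/(2*c + 3)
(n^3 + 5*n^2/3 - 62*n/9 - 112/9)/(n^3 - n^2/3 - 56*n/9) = (n + 2)/n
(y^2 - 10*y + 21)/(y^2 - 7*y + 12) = (y - 7)/(y - 4)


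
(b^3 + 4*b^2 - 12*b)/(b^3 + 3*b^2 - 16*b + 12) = b/(b - 1)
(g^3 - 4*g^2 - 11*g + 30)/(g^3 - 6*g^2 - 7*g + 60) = (g - 2)/(g - 4)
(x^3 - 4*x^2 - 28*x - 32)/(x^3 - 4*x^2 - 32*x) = (x^2 + 4*x + 4)/(x*(x + 4))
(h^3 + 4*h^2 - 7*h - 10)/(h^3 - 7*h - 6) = (h^2 + 3*h - 10)/(h^2 - h - 6)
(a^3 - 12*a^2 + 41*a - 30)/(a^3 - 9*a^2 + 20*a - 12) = (a - 5)/(a - 2)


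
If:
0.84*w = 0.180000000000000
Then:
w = 0.21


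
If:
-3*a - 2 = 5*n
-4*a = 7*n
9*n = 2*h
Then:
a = -14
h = 36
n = 8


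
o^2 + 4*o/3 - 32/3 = (o - 8/3)*(o + 4)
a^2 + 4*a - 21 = (a - 3)*(a + 7)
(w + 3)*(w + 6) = w^2 + 9*w + 18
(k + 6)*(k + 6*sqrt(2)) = k^2 + 6*k + 6*sqrt(2)*k + 36*sqrt(2)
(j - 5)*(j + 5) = j^2 - 25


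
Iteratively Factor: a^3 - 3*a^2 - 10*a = (a - 5)*(a^2 + 2*a) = (a - 5)*(a + 2)*(a)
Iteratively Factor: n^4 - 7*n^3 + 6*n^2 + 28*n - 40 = (n + 2)*(n^3 - 9*n^2 + 24*n - 20) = (n - 5)*(n + 2)*(n^2 - 4*n + 4) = (n - 5)*(n - 2)*(n + 2)*(n - 2)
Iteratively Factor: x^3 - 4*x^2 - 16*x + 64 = (x + 4)*(x^2 - 8*x + 16) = (x - 4)*(x + 4)*(x - 4)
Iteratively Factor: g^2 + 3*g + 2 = (g + 1)*(g + 2)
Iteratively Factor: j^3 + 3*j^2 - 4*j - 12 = (j - 2)*(j^2 + 5*j + 6) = (j - 2)*(j + 2)*(j + 3)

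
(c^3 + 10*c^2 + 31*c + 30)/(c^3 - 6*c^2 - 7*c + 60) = (c^2 + 7*c + 10)/(c^2 - 9*c + 20)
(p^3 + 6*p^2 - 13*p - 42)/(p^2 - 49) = (p^2 - p - 6)/(p - 7)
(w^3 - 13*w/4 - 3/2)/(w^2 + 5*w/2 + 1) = (w^2 - w/2 - 3)/(w + 2)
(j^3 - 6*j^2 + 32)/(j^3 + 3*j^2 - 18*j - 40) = (j - 4)/(j + 5)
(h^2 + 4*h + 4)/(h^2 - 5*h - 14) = (h + 2)/(h - 7)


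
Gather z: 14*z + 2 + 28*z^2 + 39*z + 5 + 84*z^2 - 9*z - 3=112*z^2 + 44*z + 4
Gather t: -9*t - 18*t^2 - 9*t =-18*t^2 - 18*t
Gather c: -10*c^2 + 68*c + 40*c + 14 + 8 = -10*c^2 + 108*c + 22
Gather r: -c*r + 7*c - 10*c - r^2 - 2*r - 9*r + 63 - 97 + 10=-3*c - r^2 + r*(-c - 11) - 24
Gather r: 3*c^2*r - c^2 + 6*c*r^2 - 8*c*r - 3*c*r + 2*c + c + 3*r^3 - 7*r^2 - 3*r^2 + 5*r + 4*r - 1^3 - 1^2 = -c^2 + 3*c + 3*r^3 + r^2*(6*c - 10) + r*(3*c^2 - 11*c + 9) - 2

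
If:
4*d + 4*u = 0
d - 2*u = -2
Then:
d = -2/3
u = 2/3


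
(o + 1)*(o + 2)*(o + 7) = o^3 + 10*o^2 + 23*o + 14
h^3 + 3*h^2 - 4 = (h - 1)*(h + 2)^2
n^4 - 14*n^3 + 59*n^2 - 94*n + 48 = (n - 8)*(n - 3)*(n - 2)*(n - 1)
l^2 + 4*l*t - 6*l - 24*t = (l - 6)*(l + 4*t)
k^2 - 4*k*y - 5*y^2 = (k - 5*y)*(k + y)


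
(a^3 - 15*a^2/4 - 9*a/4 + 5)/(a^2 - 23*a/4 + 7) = (4*a^2 + a - 5)/(4*a - 7)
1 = 1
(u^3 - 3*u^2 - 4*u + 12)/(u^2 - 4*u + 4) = (u^2 - u - 6)/(u - 2)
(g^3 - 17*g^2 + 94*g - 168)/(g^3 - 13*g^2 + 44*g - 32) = (g^2 - 13*g + 42)/(g^2 - 9*g + 8)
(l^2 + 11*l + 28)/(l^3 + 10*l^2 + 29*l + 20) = (l + 7)/(l^2 + 6*l + 5)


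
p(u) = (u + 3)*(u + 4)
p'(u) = 2*u + 7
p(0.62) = 16.72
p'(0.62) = 8.24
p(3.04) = 42.52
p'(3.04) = 13.08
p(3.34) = 46.54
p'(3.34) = 13.68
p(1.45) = 24.25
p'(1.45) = 9.90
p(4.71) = 67.15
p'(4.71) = 16.42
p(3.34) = 46.54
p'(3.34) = 13.68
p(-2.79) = 0.25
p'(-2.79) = 1.42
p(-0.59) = 8.22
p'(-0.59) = 5.82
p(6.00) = 90.00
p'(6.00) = 19.00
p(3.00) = 42.00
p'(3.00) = 13.00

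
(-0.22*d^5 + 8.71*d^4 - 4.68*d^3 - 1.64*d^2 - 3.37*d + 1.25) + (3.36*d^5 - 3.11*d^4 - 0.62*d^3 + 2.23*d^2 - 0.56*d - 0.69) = 3.14*d^5 + 5.6*d^4 - 5.3*d^3 + 0.59*d^2 - 3.93*d + 0.56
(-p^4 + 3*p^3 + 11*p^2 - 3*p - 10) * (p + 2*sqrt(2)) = -p^5 - 2*sqrt(2)*p^4 + 3*p^4 + 6*sqrt(2)*p^3 + 11*p^3 - 3*p^2 + 22*sqrt(2)*p^2 - 10*p - 6*sqrt(2)*p - 20*sqrt(2)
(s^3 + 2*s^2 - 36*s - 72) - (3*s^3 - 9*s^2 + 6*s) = -2*s^3 + 11*s^2 - 42*s - 72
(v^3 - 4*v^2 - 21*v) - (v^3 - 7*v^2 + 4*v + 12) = 3*v^2 - 25*v - 12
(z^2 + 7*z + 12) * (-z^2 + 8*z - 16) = -z^4 + z^3 + 28*z^2 - 16*z - 192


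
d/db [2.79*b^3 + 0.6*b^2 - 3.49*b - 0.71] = 8.37*b^2 + 1.2*b - 3.49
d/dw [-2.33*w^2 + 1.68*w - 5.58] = 1.68 - 4.66*w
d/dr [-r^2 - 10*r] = -2*r - 10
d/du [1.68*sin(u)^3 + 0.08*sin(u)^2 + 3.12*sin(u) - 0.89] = (5.04*sin(u)^2 + 0.16*sin(u) + 3.12)*cos(u)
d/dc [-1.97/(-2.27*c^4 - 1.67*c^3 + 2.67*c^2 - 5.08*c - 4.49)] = (-17.8876*c^3 - 9.8697*c^2 + 10.5198*c - 10.0076)/(2.27*c^4 + 1.67*c^3 - 2.67*c^2 + 5.08*c + 4.49)^2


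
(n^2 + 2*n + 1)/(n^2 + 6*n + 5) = (n + 1)/(n + 5)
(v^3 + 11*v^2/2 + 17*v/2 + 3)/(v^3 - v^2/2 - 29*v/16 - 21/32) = 16*(v^2 + 5*v + 6)/(16*v^2 - 16*v - 21)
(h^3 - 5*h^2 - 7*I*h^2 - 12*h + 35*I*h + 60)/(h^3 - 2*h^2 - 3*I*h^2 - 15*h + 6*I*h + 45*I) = (h - 4*I)/(h + 3)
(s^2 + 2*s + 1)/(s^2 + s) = (s + 1)/s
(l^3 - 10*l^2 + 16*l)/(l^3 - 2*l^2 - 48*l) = (l - 2)/(l + 6)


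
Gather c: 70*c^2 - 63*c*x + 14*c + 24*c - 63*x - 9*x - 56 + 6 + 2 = 70*c^2 + c*(38 - 63*x) - 72*x - 48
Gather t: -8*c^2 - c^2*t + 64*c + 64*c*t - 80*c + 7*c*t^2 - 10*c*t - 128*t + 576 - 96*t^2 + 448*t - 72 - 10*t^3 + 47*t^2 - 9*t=-8*c^2 - 16*c - 10*t^3 + t^2*(7*c - 49) + t*(-c^2 + 54*c + 311) + 504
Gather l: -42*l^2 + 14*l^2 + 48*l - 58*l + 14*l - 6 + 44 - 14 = -28*l^2 + 4*l + 24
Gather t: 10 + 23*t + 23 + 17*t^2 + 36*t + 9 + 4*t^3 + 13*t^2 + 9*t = 4*t^3 + 30*t^2 + 68*t + 42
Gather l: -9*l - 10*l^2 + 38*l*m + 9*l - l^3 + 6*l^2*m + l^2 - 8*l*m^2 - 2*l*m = -l^3 + l^2*(6*m - 9) + l*(-8*m^2 + 36*m)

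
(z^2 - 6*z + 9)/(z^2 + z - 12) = (z - 3)/(z + 4)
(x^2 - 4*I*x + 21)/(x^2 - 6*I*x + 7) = (x + 3*I)/(x + I)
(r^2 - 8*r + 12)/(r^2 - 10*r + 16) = (r - 6)/(r - 8)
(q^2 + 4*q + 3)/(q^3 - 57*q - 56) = (q + 3)/(q^2 - q - 56)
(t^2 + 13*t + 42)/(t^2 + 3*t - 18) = (t + 7)/(t - 3)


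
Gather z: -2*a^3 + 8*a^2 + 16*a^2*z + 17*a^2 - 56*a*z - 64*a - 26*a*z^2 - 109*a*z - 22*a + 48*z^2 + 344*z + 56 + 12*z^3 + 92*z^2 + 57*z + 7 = -2*a^3 + 25*a^2 - 86*a + 12*z^3 + z^2*(140 - 26*a) + z*(16*a^2 - 165*a + 401) + 63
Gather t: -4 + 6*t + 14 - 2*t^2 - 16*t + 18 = -2*t^2 - 10*t + 28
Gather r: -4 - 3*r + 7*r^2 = 7*r^2 - 3*r - 4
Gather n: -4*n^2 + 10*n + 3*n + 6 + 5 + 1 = -4*n^2 + 13*n + 12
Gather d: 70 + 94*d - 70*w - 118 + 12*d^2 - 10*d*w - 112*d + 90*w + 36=12*d^2 + d*(-10*w - 18) + 20*w - 12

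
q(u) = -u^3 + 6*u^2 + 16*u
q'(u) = -3*u^2 + 12*u + 16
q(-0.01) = -0.16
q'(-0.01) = 15.88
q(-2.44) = 11.21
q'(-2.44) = -31.14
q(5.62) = 101.92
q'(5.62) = -11.31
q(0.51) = 9.59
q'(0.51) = 21.34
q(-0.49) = -6.28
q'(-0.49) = 9.40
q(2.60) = 64.58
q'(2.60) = 26.92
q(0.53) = 10.02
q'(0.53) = 21.52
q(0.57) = 10.88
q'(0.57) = 21.87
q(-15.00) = 4485.00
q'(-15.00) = -839.00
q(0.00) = 0.00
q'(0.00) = 16.00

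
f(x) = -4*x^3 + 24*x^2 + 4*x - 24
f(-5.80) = 1540.61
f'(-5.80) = -678.08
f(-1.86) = 77.33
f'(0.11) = 9.13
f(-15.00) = 18816.00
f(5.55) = 53.64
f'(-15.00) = -3416.00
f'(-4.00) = -380.00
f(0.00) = -24.00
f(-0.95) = -2.71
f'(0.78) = 34.14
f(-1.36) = 25.01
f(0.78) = -8.18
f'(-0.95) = -52.43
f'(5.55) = -99.23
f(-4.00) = 600.00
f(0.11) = -23.27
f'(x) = -12*x^2 + 48*x + 4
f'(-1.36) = -83.48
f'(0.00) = 4.00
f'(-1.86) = -126.80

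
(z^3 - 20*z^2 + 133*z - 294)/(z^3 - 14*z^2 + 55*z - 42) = (z - 7)/(z - 1)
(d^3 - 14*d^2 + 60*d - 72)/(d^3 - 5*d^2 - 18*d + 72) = (d^2 - 8*d + 12)/(d^2 + d - 12)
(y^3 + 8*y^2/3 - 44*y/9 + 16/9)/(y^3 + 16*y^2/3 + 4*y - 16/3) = (y - 2/3)/(y + 2)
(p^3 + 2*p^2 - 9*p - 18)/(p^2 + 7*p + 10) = (p^2 - 9)/(p + 5)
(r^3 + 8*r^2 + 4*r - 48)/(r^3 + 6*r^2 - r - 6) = (r^2 + 2*r - 8)/(r^2 - 1)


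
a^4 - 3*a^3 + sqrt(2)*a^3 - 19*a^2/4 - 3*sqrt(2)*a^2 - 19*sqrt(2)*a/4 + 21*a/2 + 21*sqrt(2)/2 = (a - 7/2)*(a - 3/2)*(a + 2)*(a + sqrt(2))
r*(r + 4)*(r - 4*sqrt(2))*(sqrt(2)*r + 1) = sqrt(2)*r^4 - 7*r^3 + 4*sqrt(2)*r^3 - 28*r^2 - 4*sqrt(2)*r^2 - 16*sqrt(2)*r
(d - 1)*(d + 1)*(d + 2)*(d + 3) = d^4 + 5*d^3 + 5*d^2 - 5*d - 6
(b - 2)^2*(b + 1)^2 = b^4 - 2*b^3 - 3*b^2 + 4*b + 4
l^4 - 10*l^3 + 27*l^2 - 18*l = l*(l - 6)*(l - 3)*(l - 1)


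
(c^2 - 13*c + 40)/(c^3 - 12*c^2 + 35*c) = (c - 8)/(c*(c - 7))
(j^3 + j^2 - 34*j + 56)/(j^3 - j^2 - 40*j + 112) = (j - 2)/(j - 4)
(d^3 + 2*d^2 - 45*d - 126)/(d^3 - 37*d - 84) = (d + 6)/(d + 4)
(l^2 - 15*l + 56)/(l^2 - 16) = (l^2 - 15*l + 56)/(l^2 - 16)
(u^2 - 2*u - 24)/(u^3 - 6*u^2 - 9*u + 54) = (u + 4)/(u^2 - 9)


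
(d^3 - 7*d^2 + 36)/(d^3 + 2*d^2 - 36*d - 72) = (d - 3)/(d + 6)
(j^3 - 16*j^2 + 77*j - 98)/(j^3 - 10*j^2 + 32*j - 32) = (j^2 - 14*j + 49)/(j^2 - 8*j + 16)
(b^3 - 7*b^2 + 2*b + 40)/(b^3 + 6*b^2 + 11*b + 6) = (b^2 - 9*b + 20)/(b^2 + 4*b + 3)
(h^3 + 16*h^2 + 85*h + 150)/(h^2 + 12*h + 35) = (h^2 + 11*h + 30)/(h + 7)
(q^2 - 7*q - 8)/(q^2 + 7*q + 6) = (q - 8)/(q + 6)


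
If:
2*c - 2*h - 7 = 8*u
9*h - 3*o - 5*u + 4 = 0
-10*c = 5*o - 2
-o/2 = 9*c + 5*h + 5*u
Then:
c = 697/770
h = -431/385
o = -543/385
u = -142/385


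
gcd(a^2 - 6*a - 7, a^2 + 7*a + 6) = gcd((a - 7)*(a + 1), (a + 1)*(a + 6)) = a + 1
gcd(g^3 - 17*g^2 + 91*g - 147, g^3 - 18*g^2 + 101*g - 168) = g^2 - 10*g + 21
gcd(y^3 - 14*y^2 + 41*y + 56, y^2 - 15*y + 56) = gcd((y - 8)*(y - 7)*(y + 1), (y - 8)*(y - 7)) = y^2 - 15*y + 56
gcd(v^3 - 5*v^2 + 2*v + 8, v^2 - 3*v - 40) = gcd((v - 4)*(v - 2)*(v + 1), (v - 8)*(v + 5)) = 1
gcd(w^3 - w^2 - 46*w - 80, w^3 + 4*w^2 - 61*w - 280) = w^2 - 3*w - 40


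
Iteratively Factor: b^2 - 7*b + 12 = (b - 4)*(b - 3)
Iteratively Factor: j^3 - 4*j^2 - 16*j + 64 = (j - 4)*(j^2 - 16) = (j - 4)^2*(j + 4)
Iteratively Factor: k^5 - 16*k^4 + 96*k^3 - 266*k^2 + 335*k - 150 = (k - 5)*(k^4 - 11*k^3 + 41*k^2 - 61*k + 30) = (k - 5)*(k - 1)*(k^3 - 10*k^2 + 31*k - 30) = (k - 5)^2*(k - 1)*(k^2 - 5*k + 6) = (k - 5)^2*(k - 3)*(k - 1)*(k - 2)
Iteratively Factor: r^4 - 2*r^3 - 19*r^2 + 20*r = (r - 5)*(r^3 + 3*r^2 - 4*r) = r*(r - 5)*(r^2 + 3*r - 4) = r*(r - 5)*(r - 1)*(r + 4)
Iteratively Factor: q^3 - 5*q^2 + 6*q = (q - 3)*(q^2 - 2*q) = (q - 3)*(q - 2)*(q)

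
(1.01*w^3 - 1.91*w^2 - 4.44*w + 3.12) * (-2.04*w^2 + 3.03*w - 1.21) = -2.0604*w^5 + 6.9567*w^4 + 2.0482*w^3 - 17.5069*w^2 + 14.826*w - 3.7752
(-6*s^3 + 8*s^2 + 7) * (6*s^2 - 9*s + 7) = -36*s^5 + 102*s^4 - 114*s^3 + 98*s^2 - 63*s + 49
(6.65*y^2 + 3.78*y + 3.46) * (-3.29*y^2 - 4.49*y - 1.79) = -21.8785*y^4 - 42.2947*y^3 - 40.2591*y^2 - 22.3016*y - 6.1934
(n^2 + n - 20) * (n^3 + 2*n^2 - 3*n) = n^5 + 3*n^4 - 21*n^3 - 43*n^2 + 60*n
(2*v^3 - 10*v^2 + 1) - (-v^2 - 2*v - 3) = 2*v^3 - 9*v^2 + 2*v + 4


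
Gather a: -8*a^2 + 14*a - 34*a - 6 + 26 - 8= -8*a^2 - 20*a + 12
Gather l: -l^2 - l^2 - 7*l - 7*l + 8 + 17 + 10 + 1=-2*l^2 - 14*l + 36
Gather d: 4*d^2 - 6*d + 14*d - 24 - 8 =4*d^2 + 8*d - 32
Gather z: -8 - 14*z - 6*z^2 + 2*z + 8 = -6*z^2 - 12*z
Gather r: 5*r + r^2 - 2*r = r^2 + 3*r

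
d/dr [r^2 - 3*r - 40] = 2*r - 3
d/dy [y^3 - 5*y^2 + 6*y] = 3*y^2 - 10*y + 6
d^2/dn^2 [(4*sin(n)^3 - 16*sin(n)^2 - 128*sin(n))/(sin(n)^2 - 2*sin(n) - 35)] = 4*(-sin(n)^7 + 6*sin(n)^6 + 94*sin(n)^5 - 130*sin(n)^4 - 3467*sin(n)^3 + 16940*sin(n)^2 + 39830*sin(n) - 5320)/((sin(n) - 7)^3*(sin(n) + 5)^3)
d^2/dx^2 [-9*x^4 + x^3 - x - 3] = 6*x*(1 - 18*x)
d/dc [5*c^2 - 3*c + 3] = 10*c - 3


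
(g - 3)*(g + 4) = g^2 + g - 12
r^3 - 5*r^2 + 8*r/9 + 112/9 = (r - 4)*(r - 7/3)*(r + 4/3)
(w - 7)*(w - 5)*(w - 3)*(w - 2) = w^4 - 17*w^3 + 101*w^2 - 247*w + 210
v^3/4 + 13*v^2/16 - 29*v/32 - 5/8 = (v/4 + 1)*(v - 5/4)*(v + 1/2)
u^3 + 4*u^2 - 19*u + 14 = (u - 2)*(u - 1)*(u + 7)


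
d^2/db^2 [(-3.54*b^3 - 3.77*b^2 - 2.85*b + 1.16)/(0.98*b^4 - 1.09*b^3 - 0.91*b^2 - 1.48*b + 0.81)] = (-6.79963200000002*b^9 - 21.724248*b^8 - 27.624828*b^7 - 9.55041799999995*b^6 - 6.15057000000002*b^5 + 26.962254*b^4 + 4.230188*b^3 - 15.464118*b^2 - 11.021262*b - 4.988354)/(0.941192*b^12 - 3.140508*b^11 + 0.871122*b^10 + 0.273167000000002*b^9 + 11.010489*b^8 - 5.255319*b^7 - 4.568932*b^6 - 13.067682*b^5 + 5.801577*b^4 + 1.158209*b^3 + 3.531519*b^2 - 2.913084*b + 0.531441)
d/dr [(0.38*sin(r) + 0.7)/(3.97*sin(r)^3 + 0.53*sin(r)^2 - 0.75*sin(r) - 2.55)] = (-3.0049*sin(r) + 0.7543*sin(3*r) + 4.2692*cos(2*r) - 4.7132)*cos(r)/(3.97*sin(r)^3 + 0.53*sin(r)^2 - 0.75*sin(r) - 2.55)^2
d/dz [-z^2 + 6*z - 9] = 6 - 2*z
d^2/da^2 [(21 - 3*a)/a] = 42/a^3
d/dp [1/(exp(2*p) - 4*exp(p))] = 2*(2 - exp(p))*exp(-p)/(exp(p) - 4)^2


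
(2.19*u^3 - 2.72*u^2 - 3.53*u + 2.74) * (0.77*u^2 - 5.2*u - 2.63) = 1.6863*u^5 - 13.4824*u^4 + 5.6662*u^3 + 27.6194*u^2 - 4.9641*u - 7.2062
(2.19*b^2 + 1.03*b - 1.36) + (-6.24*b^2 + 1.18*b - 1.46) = -4.05*b^2 + 2.21*b - 2.82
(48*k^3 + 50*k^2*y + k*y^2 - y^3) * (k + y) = 48*k^4 + 98*k^3*y + 51*k^2*y^2 - y^4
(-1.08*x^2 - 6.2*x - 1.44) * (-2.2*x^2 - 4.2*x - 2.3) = 2.376*x^4 + 18.176*x^3 + 31.692*x^2 + 20.308*x + 3.312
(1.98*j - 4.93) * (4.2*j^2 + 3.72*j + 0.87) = 8.316*j^3 - 13.3404*j^2 - 16.617*j - 4.2891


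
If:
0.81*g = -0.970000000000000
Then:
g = -1.20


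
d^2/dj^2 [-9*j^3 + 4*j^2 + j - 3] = 8 - 54*j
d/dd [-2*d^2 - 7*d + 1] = -4*d - 7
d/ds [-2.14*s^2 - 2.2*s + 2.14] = -4.28*s - 2.2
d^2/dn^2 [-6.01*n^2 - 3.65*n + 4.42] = -12.0200000000000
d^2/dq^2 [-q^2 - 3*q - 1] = -2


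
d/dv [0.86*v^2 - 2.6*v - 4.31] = 1.72*v - 2.6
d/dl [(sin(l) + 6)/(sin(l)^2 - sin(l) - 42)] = -cos(l)/(sin(l) - 7)^2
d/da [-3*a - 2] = -3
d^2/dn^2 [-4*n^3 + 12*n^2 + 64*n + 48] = 24 - 24*n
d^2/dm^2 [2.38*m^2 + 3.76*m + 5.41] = 4.76000000000000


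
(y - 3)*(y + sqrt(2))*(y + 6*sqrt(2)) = y^3 - 3*y^2 + 7*sqrt(2)*y^2 - 21*sqrt(2)*y + 12*y - 36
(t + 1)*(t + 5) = t^2 + 6*t + 5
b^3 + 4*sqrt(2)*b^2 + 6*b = b*(b + sqrt(2))*(b + 3*sqrt(2))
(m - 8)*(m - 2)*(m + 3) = m^3 - 7*m^2 - 14*m + 48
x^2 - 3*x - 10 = (x - 5)*(x + 2)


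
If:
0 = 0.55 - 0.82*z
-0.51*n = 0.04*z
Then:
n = -0.05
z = 0.67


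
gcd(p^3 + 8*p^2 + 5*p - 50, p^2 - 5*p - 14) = 1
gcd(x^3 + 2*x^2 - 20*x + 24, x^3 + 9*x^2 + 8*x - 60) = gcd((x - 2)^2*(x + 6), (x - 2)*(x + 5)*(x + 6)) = x^2 + 4*x - 12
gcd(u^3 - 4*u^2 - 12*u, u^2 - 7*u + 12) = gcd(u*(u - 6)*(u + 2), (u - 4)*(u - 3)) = 1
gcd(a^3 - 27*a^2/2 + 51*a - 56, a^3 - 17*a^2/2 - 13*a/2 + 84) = a^2 - 23*a/2 + 28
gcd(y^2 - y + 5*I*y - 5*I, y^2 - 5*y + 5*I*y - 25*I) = y + 5*I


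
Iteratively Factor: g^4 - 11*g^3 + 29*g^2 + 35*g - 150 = (g - 5)*(g^3 - 6*g^2 - g + 30) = (g - 5)*(g - 3)*(g^2 - 3*g - 10) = (g - 5)*(g - 3)*(g + 2)*(g - 5)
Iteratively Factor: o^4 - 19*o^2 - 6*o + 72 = (o - 2)*(o^3 + 2*o^2 - 15*o - 36) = (o - 4)*(o - 2)*(o^2 + 6*o + 9) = (o - 4)*(o - 2)*(o + 3)*(o + 3)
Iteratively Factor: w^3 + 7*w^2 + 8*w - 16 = (w - 1)*(w^2 + 8*w + 16) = (w - 1)*(w + 4)*(w + 4)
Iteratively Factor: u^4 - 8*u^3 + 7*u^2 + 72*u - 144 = (u - 4)*(u^3 - 4*u^2 - 9*u + 36) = (u - 4)*(u - 3)*(u^2 - u - 12) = (u - 4)^2*(u - 3)*(u + 3)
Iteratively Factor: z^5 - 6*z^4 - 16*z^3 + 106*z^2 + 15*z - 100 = (z + 1)*(z^4 - 7*z^3 - 9*z^2 + 115*z - 100) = (z - 1)*(z + 1)*(z^3 - 6*z^2 - 15*z + 100) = (z - 5)*(z - 1)*(z + 1)*(z^2 - z - 20) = (z - 5)*(z - 1)*(z + 1)*(z + 4)*(z - 5)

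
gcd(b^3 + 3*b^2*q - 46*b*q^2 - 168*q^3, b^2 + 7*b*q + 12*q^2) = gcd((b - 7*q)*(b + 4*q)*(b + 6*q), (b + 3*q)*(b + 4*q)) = b + 4*q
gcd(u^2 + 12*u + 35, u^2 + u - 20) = u + 5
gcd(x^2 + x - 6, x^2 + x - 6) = x^2 + x - 6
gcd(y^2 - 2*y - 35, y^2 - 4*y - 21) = y - 7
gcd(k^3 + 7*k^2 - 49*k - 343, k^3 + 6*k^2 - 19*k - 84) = k + 7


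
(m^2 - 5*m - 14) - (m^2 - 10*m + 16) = 5*m - 30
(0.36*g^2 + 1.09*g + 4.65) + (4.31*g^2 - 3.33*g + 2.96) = 4.67*g^2 - 2.24*g + 7.61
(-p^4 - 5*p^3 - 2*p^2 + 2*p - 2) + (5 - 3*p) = -p^4 - 5*p^3 - 2*p^2 - p + 3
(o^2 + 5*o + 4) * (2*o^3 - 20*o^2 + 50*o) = 2*o^5 - 10*o^4 - 42*o^3 + 170*o^2 + 200*o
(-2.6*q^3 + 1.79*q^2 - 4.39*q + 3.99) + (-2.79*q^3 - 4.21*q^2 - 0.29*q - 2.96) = -5.39*q^3 - 2.42*q^2 - 4.68*q + 1.03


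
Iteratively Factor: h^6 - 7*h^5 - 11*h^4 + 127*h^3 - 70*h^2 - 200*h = (h + 4)*(h^5 - 11*h^4 + 33*h^3 - 5*h^2 - 50*h) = (h - 5)*(h + 4)*(h^4 - 6*h^3 + 3*h^2 + 10*h) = (h - 5)^2*(h + 4)*(h^3 - h^2 - 2*h) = h*(h - 5)^2*(h + 4)*(h^2 - h - 2) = h*(h - 5)^2*(h - 2)*(h + 4)*(h + 1)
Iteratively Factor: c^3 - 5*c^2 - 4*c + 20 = (c - 2)*(c^2 - 3*c - 10) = (c - 2)*(c + 2)*(c - 5)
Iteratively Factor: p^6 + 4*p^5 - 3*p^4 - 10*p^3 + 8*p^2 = (p + 4)*(p^5 - 3*p^3 + 2*p^2) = p*(p + 4)*(p^4 - 3*p^2 + 2*p) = p*(p + 2)*(p + 4)*(p^3 - 2*p^2 + p) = p*(p - 1)*(p + 2)*(p + 4)*(p^2 - p) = p^2*(p - 1)*(p + 2)*(p + 4)*(p - 1)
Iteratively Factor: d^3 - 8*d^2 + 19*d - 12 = (d - 3)*(d^2 - 5*d + 4) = (d - 4)*(d - 3)*(d - 1)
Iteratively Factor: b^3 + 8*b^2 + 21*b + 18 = (b + 2)*(b^2 + 6*b + 9) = (b + 2)*(b + 3)*(b + 3)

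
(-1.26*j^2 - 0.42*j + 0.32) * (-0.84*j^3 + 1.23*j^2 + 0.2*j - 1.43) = 1.0584*j^5 - 1.197*j^4 - 1.0374*j^3 + 2.1114*j^2 + 0.6646*j - 0.4576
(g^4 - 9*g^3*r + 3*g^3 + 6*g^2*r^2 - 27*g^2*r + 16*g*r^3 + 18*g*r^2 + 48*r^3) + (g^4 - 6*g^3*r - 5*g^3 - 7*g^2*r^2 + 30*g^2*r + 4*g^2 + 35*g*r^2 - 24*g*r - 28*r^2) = 2*g^4 - 15*g^3*r - 2*g^3 - g^2*r^2 + 3*g^2*r + 4*g^2 + 16*g*r^3 + 53*g*r^2 - 24*g*r + 48*r^3 - 28*r^2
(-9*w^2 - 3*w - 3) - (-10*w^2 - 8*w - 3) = w^2 + 5*w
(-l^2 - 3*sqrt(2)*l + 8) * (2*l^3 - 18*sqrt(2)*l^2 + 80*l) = -2*l^5 + 12*sqrt(2)*l^4 + 44*l^3 - 384*sqrt(2)*l^2 + 640*l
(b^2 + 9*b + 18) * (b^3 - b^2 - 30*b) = b^5 + 8*b^4 - 21*b^3 - 288*b^2 - 540*b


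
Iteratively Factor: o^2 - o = (o)*(o - 1)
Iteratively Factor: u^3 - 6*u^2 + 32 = (u - 4)*(u^2 - 2*u - 8) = (u - 4)*(u + 2)*(u - 4)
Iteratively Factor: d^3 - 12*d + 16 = (d - 2)*(d^2 + 2*d - 8) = (d - 2)*(d + 4)*(d - 2)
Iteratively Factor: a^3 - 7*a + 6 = (a - 2)*(a^2 + 2*a - 3) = (a - 2)*(a + 3)*(a - 1)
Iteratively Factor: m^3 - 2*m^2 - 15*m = (m - 5)*(m^2 + 3*m) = m*(m - 5)*(m + 3)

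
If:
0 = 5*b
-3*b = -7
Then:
No Solution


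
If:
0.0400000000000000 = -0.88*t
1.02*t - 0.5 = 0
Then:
No Solution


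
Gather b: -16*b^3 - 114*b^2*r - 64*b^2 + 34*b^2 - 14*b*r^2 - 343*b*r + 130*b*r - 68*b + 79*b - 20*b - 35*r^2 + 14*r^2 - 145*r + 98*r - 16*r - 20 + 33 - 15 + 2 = -16*b^3 + b^2*(-114*r - 30) + b*(-14*r^2 - 213*r - 9) - 21*r^2 - 63*r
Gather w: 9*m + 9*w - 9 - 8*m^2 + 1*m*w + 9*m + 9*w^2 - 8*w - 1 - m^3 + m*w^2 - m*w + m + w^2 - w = -m^3 - 8*m^2 + 19*m + w^2*(m + 10) - 10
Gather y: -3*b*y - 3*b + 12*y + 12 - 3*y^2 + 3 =-3*b - 3*y^2 + y*(12 - 3*b) + 15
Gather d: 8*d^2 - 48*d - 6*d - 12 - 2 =8*d^2 - 54*d - 14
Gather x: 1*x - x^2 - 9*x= -x^2 - 8*x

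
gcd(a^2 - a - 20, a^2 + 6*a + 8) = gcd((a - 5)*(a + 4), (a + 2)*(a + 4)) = a + 4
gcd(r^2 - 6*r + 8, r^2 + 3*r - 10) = r - 2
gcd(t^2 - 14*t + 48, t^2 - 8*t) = t - 8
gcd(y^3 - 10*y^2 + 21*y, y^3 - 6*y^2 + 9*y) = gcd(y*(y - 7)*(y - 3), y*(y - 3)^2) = y^2 - 3*y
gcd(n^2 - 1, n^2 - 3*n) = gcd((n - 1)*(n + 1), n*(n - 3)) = 1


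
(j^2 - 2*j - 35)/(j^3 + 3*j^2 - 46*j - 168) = (j + 5)/(j^2 + 10*j + 24)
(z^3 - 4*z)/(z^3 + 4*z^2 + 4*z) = (z - 2)/(z + 2)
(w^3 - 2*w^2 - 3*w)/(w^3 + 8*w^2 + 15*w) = (w^2 - 2*w - 3)/(w^2 + 8*w + 15)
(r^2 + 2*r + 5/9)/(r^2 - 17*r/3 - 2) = (r + 5/3)/(r - 6)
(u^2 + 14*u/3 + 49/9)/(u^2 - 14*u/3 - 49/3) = (u + 7/3)/(u - 7)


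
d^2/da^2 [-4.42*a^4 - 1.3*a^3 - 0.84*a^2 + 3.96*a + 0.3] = -53.04*a^2 - 7.8*a - 1.68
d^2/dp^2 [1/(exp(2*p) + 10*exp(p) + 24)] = 2*(4*(exp(p) + 5)^2*exp(p) - (2*exp(p) + 5)*(exp(2*p) + 10*exp(p) + 24))*exp(p)/(exp(2*p) + 10*exp(p) + 24)^3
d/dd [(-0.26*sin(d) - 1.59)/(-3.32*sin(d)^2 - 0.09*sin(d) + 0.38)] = (-10.5576*sin(d) + 0.4316*cos(2*d) - 0.6735)*cos(d)/(3.32*sin(d)^2 + 0.09*sin(d) - 0.38)^2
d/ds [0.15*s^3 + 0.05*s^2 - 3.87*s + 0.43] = 0.45*s^2 + 0.1*s - 3.87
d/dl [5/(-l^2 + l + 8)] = 5*(2*l - 1)/(-l^2 + l + 8)^2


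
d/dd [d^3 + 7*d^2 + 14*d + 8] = 3*d^2 + 14*d + 14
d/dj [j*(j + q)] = 2*j + q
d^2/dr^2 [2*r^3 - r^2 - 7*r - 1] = 12*r - 2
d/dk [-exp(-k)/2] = exp(-k)/2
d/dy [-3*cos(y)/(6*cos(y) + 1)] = 3*sin(y)/(6*cos(y) + 1)^2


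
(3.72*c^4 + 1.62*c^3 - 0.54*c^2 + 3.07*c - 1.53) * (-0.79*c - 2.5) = -2.9388*c^5 - 10.5798*c^4 - 3.6234*c^3 - 1.0753*c^2 - 6.4663*c + 3.825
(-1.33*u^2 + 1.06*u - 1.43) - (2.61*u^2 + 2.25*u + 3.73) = -3.94*u^2 - 1.19*u - 5.16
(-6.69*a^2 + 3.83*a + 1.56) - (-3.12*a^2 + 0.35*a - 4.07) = -3.57*a^2 + 3.48*a + 5.63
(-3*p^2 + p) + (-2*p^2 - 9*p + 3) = -5*p^2 - 8*p + 3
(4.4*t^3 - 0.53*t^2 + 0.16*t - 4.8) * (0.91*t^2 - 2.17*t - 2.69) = 4.004*t^5 - 10.0303*t^4 - 10.5403*t^3 - 3.2895*t^2 + 9.9856*t + 12.912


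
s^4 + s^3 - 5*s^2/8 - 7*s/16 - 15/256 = (s - 3/4)*(s + 1/4)^2*(s + 5/4)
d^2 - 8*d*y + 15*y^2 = (d - 5*y)*(d - 3*y)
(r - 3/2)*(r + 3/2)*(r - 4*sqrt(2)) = r^3 - 4*sqrt(2)*r^2 - 9*r/4 + 9*sqrt(2)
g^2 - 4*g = g*(g - 4)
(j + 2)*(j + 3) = j^2 + 5*j + 6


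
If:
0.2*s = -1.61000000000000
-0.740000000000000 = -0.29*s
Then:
No Solution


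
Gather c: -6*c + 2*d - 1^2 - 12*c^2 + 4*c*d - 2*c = -12*c^2 + c*(4*d - 8) + 2*d - 1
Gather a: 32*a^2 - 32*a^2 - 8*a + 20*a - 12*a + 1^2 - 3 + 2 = 0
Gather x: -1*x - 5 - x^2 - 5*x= -x^2 - 6*x - 5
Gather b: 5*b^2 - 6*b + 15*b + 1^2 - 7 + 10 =5*b^2 + 9*b + 4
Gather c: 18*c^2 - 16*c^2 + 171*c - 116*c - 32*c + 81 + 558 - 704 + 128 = 2*c^2 + 23*c + 63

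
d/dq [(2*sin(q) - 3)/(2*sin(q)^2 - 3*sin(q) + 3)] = (-4*sin(q)^2 + 12*sin(q) - 3)*cos(q)/(-3*sin(q) - cos(2*q) + 4)^2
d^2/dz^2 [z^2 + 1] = 2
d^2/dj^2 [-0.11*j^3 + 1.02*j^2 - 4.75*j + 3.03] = 2.04 - 0.66*j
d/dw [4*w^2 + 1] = 8*w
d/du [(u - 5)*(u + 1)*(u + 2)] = 3*u^2 - 4*u - 13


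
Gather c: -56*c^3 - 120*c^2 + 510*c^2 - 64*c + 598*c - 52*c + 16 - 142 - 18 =-56*c^3 + 390*c^2 + 482*c - 144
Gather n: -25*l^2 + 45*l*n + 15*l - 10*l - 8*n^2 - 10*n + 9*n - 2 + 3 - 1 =-25*l^2 + 5*l - 8*n^2 + n*(45*l - 1)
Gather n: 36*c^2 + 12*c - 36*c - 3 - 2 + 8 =36*c^2 - 24*c + 3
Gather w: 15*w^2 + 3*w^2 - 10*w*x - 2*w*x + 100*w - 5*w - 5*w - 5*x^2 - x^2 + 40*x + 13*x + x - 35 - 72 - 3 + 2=18*w^2 + w*(90 - 12*x) - 6*x^2 + 54*x - 108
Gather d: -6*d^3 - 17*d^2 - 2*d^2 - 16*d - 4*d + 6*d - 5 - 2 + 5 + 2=-6*d^3 - 19*d^2 - 14*d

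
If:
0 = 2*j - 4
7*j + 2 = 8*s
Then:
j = 2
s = 2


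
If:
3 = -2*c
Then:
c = -3/2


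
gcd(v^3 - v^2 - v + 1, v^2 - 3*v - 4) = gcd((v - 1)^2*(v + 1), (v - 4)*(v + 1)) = v + 1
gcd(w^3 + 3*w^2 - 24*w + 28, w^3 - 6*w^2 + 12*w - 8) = w^2 - 4*w + 4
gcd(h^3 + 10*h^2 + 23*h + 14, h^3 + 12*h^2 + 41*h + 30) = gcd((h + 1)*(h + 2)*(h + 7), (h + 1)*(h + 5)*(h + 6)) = h + 1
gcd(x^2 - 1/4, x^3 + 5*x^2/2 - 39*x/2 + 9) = x - 1/2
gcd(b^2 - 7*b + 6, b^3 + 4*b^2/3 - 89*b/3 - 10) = 1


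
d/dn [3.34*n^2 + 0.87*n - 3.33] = 6.68*n + 0.87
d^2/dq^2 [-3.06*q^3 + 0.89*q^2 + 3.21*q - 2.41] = 1.78 - 18.36*q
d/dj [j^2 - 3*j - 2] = 2*j - 3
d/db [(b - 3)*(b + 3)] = 2*b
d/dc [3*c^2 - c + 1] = 6*c - 1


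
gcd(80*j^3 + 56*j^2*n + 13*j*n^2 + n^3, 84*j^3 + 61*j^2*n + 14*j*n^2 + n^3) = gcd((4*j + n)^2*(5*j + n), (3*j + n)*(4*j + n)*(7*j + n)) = 4*j + n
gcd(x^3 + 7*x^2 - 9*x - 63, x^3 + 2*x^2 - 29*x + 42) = x^2 + 4*x - 21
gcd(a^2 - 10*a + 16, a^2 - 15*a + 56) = a - 8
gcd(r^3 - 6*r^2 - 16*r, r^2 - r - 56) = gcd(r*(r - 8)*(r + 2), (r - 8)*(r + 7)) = r - 8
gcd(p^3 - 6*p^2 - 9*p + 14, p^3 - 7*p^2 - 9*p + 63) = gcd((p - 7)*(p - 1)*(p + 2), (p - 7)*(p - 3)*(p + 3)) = p - 7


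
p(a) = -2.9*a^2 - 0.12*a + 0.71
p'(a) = -5.8*a - 0.12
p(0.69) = -0.75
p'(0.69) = -4.12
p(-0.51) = 0.02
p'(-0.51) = 2.84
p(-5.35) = -81.65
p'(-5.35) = 30.91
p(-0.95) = -1.79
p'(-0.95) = 5.39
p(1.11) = -3.00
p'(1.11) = -6.56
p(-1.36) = -4.49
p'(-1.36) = 7.77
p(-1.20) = -3.32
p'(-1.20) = 6.84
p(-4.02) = -45.67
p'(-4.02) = 23.20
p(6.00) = -104.41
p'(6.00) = -34.92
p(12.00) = -418.33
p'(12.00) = -69.72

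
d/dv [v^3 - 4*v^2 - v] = 3*v^2 - 8*v - 1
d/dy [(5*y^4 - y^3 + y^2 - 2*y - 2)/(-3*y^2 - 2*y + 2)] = (-30*y^5 - 27*y^4 + 44*y^3 - 14*y^2 - 8*y - 8)/(9*y^4 + 12*y^3 - 8*y^2 - 8*y + 4)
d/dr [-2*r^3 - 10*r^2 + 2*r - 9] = -6*r^2 - 20*r + 2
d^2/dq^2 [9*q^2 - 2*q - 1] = 18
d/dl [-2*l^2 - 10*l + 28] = -4*l - 10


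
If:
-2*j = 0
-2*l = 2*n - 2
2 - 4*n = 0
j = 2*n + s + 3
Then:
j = 0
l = 1/2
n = 1/2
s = -4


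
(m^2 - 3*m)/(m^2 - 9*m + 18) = m/(m - 6)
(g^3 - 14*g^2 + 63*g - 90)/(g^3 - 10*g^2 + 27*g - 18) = (g - 5)/(g - 1)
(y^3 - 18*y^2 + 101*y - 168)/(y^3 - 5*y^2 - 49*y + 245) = (y^2 - 11*y + 24)/(y^2 + 2*y - 35)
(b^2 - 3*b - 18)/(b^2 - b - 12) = (b - 6)/(b - 4)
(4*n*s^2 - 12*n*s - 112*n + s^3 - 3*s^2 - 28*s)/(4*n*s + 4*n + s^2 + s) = (s^2 - 3*s - 28)/(s + 1)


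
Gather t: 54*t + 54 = 54*t + 54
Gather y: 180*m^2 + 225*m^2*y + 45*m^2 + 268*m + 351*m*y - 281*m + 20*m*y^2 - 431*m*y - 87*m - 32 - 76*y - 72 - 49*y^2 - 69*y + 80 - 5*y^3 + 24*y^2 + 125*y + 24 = 225*m^2 - 100*m - 5*y^3 + y^2*(20*m - 25) + y*(225*m^2 - 80*m - 20)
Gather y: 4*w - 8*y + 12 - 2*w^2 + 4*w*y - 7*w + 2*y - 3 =-2*w^2 - 3*w + y*(4*w - 6) + 9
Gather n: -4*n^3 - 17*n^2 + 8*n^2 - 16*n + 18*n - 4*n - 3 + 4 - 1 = -4*n^3 - 9*n^2 - 2*n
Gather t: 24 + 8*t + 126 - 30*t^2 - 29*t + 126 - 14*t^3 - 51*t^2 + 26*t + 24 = -14*t^3 - 81*t^2 + 5*t + 300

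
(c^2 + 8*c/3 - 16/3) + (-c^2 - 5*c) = -7*c/3 - 16/3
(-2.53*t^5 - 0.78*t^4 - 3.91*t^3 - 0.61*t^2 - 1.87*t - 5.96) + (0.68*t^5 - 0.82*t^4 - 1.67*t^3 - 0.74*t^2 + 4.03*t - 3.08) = -1.85*t^5 - 1.6*t^4 - 5.58*t^3 - 1.35*t^2 + 2.16*t - 9.04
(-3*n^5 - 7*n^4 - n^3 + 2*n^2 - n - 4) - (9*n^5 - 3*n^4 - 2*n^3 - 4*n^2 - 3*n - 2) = -12*n^5 - 4*n^4 + n^3 + 6*n^2 + 2*n - 2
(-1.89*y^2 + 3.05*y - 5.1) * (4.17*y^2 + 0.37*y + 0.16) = -7.8813*y^4 + 12.0192*y^3 - 20.4409*y^2 - 1.399*y - 0.816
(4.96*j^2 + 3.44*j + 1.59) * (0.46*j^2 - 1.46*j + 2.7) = 2.2816*j^4 - 5.6592*j^3 + 9.101*j^2 + 6.9666*j + 4.293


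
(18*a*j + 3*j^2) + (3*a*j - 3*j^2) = 21*a*j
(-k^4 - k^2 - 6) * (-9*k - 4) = 9*k^5 + 4*k^4 + 9*k^3 + 4*k^2 + 54*k + 24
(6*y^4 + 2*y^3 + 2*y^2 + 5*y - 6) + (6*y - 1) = 6*y^4 + 2*y^3 + 2*y^2 + 11*y - 7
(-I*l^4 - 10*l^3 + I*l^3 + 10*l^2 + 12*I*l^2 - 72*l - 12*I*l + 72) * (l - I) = -I*l^5 - 11*l^4 + I*l^4 + 11*l^3 + 22*I*l^3 - 60*l^2 - 22*I*l^2 + 60*l + 72*I*l - 72*I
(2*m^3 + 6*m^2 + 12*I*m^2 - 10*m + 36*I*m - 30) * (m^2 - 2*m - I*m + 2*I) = 2*m^5 + 2*m^4 + 10*I*m^4 - 10*m^3 + 10*I*m^3 + 2*m^2 - 50*I*m^2 - 12*m + 10*I*m - 60*I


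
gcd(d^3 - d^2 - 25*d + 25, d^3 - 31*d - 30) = d + 5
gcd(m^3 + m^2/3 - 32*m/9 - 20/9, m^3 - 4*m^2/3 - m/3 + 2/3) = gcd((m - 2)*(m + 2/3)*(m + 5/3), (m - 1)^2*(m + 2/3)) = m + 2/3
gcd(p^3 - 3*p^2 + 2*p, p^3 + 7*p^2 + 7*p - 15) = p - 1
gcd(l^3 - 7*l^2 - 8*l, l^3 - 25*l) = l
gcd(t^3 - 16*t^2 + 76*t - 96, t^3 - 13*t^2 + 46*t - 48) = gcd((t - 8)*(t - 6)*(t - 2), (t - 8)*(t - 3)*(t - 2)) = t^2 - 10*t + 16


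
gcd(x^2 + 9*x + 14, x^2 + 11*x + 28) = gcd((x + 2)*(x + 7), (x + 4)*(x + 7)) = x + 7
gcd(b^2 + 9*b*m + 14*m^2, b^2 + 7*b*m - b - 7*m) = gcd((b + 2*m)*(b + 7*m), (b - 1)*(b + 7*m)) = b + 7*m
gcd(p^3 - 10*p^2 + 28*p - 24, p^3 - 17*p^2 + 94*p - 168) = p - 6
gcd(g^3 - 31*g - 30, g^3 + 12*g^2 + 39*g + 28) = g + 1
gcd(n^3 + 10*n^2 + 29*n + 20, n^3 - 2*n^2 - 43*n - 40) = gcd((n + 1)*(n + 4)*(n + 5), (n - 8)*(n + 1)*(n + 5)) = n^2 + 6*n + 5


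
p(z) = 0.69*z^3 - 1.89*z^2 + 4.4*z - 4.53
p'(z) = 2.07*z^2 - 3.78*z + 4.4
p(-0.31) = -6.10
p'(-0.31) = 5.77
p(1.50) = 0.15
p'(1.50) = 3.39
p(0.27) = -3.47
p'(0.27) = 3.53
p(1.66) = 0.72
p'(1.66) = 3.83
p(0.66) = -2.25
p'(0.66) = 2.81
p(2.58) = 6.09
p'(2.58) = 8.43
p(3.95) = 25.89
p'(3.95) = 21.77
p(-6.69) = -325.15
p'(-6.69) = 122.33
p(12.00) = 968.43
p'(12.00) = 257.12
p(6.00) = 102.87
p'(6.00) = 56.24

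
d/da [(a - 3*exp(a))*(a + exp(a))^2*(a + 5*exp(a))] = 4*a^3*exp(a) + 4*a^3 - 20*a^2*exp(2*a) + 12*a^2*exp(a) - 84*a*exp(3*a) - 20*a*exp(2*a) - 60*exp(4*a) - 28*exp(3*a)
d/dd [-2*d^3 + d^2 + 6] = 2*d*(1 - 3*d)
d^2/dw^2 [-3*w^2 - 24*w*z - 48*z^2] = -6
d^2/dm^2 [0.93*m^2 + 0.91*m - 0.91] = 1.86000000000000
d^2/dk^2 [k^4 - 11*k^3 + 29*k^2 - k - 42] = 12*k^2 - 66*k + 58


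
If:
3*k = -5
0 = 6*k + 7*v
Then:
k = -5/3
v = 10/7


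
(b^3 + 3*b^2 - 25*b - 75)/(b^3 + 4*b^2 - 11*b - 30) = (b^2 - 2*b - 15)/(b^2 - b - 6)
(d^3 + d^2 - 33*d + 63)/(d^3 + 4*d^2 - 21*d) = (d - 3)/d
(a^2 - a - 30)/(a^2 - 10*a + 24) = (a + 5)/(a - 4)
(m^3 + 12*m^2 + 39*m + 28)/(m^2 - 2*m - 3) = (m^2 + 11*m + 28)/(m - 3)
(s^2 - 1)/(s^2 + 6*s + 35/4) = 4*(s^2 - 1)/(4*s^2 + 24*s + 35)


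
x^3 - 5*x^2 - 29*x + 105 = (x - 7)*(x - 3)*(x + 5)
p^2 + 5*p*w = p*(p + 5*w)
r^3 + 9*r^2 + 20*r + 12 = (r + 1)*(r + 2)*(r + 6)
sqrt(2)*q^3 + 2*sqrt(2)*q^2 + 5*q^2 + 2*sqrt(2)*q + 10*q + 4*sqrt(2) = (q + 2)*(q + 2*sqrt(2))*(sqrt(2)*q + 1)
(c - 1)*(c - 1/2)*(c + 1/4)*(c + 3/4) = c^4 - c^3/2 - 13*c^2/16 + 7*c/32 + 3/32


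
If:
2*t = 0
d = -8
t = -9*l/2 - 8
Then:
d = -8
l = -16/9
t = 0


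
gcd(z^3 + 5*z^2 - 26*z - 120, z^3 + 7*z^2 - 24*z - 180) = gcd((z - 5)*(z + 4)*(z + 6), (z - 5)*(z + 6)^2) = z^2 + z - 30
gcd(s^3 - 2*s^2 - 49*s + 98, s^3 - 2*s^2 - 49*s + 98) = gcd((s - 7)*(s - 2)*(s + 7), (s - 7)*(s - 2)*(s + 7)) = s^3 - 2*s^2 - 49*s + 98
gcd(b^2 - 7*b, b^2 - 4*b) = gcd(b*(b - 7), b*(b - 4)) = b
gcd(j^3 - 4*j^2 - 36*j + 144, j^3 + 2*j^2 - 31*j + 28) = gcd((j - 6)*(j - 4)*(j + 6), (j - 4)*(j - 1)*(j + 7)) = j - 4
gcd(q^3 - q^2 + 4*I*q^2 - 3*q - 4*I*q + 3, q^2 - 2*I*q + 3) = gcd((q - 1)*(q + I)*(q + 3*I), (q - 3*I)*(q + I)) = q + I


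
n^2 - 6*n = n*(n - 6)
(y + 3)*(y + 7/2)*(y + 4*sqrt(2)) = y^3 + 4*sqrt(2)*y^2 + 13*y^2/2 + 21*y/2 + 26*sqrt(2)*y + 42*sqrt(2)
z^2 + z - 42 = (z - 6)*(z + 7)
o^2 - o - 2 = (o - 2)*(o + 1)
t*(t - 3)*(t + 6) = t^3 + 3*t^2 - 18*t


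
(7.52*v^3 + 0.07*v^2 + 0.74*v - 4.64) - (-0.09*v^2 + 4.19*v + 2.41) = 7.52*v^3 + 0.16*v^2 - 3.45*v - 7.05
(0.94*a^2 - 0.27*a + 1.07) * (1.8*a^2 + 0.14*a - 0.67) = 1.692*a^4 - 0.3544*a^3 + 1.2584*a^2 + 0.3307*a - 0.7169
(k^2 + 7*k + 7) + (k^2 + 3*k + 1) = 2*k^2 + 10*k + 8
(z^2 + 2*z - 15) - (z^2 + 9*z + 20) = -7*z - 35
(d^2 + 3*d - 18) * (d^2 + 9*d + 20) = d^4 + 12*d^3 + 29*d^2 - 102*d - 360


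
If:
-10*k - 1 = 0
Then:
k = -1/10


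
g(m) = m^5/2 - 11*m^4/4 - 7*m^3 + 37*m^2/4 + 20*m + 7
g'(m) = 5*m^4/2 - 11*m^3 - 21*m^2 + 37*m/2 + 20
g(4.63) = -596.78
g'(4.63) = -287.45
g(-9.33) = -49876.48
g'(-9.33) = 25896.97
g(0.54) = 19.18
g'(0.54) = 22.35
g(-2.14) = -4.95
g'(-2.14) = 44.47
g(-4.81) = -1855.56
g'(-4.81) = 2007.49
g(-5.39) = -3331.65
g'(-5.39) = 3142.75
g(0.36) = 15.03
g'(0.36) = 23.47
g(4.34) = -509.97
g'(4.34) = -307.52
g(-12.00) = -168245.00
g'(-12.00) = 67622.00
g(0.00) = 7.00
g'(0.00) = 20.00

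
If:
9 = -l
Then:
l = -9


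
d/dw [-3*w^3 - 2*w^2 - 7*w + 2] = -9*w^2 - 4*w - 7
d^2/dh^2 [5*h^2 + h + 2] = 10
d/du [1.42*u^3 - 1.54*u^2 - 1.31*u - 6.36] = 4.26*u^2 - 3.08*u - 1.31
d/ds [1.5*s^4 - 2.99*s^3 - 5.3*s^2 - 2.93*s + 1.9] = 6.0*s^3 - 8.97*s^2 - 10.6*s - 2.93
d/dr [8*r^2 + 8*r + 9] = 16*r + 8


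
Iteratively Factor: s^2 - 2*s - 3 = (s - 3)*(s + 1)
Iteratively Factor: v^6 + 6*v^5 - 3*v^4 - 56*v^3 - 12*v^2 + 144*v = (v - 2)*(v^5 + 8*v^4 + 13*v^3 - 30*v^2 - 72*v) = (v - 2)*(v + 3)*(v^4 + 5*v^3 - 2*v^2 - 24*v) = (v - 2)^2*(v + 3)*(v^3 + 7*v^2 + 12*v) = (v - 2)^2*(v + 3)^2*(v^2 + 4*v) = v*(v - 2)^2*(v + 3)^2*(v + 4)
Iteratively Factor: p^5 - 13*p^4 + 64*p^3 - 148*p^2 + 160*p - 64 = (p - 4)*(p^4 - 9*p^3 + 28*p^2 - 36*p + 16) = (p - 4)*(p - 2)*(p^3 - 7*p^2 + 14*p - 8) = (p - 4)^2*(p - 2)*(p^2 - 3*p + 2) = (p - 4)^2*(p - 2)*(p - 1)*(p - 2)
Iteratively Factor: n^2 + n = (n + 1)*(n)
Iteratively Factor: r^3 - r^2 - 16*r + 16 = (r + 4)*(r^2 - 5*r + 4) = (r - 1)*(r + 4)*(r - 4)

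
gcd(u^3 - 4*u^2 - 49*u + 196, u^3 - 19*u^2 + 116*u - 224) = u^2 - 11*u + 28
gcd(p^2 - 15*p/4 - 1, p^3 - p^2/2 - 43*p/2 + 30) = p - 4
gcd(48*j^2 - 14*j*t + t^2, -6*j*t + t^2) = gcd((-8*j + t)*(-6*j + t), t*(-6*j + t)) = -6*j + t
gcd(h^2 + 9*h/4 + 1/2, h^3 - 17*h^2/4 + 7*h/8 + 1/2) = h + 1/4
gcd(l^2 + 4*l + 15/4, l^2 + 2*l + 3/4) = l + 3/2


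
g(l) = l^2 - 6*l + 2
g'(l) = 2*l - 6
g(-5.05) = 57.80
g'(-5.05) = -16.10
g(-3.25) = 32.06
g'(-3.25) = -12.50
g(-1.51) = 13.34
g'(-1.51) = -9.02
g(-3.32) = 32.94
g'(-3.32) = -12.64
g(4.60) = -4.44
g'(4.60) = 3.20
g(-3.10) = 30.21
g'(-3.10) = -12.20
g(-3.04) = 29.48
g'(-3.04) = -12.08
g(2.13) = -6.24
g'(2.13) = -1.74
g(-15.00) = 317.00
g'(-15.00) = -36.00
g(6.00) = 2.00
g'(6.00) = 6.00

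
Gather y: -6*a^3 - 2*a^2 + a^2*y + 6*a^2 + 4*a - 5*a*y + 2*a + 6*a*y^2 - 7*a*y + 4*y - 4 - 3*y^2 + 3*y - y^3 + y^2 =-6*a^3 + 4*a^2 + 6*a - y^3 + y^2*(6*a - 2) + y*(a^2 - 12*a + 7) - 4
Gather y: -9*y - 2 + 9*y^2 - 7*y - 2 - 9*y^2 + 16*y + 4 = 0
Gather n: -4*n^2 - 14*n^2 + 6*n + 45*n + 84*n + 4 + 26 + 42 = -18*n^2 + 135*n + 72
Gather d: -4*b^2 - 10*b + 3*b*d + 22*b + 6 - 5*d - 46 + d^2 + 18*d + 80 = -4*b^2 + 12*b + d^2 + d*(3*b + 13) + 40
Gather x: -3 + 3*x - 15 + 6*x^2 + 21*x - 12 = 6*x^2 + 24*x - 30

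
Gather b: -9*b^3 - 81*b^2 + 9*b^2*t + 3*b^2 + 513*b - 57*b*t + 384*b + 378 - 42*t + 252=-9*b^3 + b^2*(9*t - 78) + b*(897 - 57*t) - 42*t + 630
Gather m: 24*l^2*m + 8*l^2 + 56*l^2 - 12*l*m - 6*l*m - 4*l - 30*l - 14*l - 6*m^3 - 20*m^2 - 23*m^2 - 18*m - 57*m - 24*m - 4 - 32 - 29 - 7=64*l^2 - 48*l - 6*m^3 - 43*m^2 + m*(24*l^2 - 18*l - 99) - 72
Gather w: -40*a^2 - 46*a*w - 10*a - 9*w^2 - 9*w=-40*a^2 - 10*a - 9*w^2 + w*(-46*a - 9)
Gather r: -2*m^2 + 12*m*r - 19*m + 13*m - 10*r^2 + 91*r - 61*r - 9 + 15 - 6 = -2*m^2 - 6*m - 10*r^2 + r*(12*m + 30)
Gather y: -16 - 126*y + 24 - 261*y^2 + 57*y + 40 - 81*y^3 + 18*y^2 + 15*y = -81*y^3 - 243*y^2 - 54*y + 48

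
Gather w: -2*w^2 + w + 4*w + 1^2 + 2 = -2*w^2 + 5*w + 3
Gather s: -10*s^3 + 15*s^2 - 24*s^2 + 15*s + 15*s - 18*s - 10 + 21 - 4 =-10*s^3 - 9*s^2 + 12*s + 7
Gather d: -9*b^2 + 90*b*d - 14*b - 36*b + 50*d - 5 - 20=-9*b^2 - 50*b + d*(90*b + 50) - 25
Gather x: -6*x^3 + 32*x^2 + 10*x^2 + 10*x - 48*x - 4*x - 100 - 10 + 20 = -6*x^3 + 42*x^2 - 42*x - 90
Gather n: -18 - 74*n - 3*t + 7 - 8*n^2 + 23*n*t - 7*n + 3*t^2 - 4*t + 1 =-8*n^2 + n*(23*t - 81) + 3*t^2 - 7*t - 10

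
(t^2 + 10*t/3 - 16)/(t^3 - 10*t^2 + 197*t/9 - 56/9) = 3*(t + 6)/(3*t^2 - 22*t + 7)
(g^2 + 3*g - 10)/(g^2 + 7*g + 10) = (g - 2)/(g + 2)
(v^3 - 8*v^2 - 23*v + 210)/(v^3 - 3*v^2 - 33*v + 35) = (v - 6)/(v - 1)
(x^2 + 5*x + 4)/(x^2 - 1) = (x + 4)/(x - 1)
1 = 1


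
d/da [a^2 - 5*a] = 2*a - 5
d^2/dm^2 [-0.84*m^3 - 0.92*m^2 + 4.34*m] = -5.04*m - 1.84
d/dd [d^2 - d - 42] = 2*d - 1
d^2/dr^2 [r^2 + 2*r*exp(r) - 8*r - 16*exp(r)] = 2*r*exp(r) - 12*exp(r) + 2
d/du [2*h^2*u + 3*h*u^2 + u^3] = 2*h^2 + 6*h*u + 3*u^2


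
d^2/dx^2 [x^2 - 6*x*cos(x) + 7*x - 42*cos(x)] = 6*x*cos(x) + 12*sin(x) + 42*cos(x) + 2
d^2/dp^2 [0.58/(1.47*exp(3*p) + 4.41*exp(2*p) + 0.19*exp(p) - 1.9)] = (0.58*(4.41*exp(2*p) + 8.82*exp(p) + 0.19)*(8.82*exp(2*p) + 17.64*exp(p) + 0.38)*exp(p) - (7.6734*exp(2*p) + 10.2312*exp(p) + 0.1102)*(1.47*exp(3*p) + 4.41*exp(2*p) + 0.19*exp(p) - 1.9))*exp(p)/(1.47*exp(3*p) + 4.41*exp(2*p) + 0.19*exp(p) - 1.9)^3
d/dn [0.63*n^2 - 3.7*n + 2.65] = 1.26*n - 3.7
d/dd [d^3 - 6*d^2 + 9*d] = 3*d^2 - 12*d + 9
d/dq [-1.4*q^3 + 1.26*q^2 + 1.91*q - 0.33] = -4.2*q^2 + 2.52*q + 1.91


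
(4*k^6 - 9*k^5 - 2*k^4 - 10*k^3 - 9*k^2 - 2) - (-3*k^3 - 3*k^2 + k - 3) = 4*k^6 - 9*k^5 - 2*k^4 - 7*k^3 - 6*k^2 - k + 1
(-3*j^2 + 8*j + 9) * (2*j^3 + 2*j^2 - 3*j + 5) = -6*j^5 + 10*j^4 + 43*j^3 - 21*j^2 + 13*j + 45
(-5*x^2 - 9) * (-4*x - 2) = 20*x^3 + 10*x^2 + 36*x + 18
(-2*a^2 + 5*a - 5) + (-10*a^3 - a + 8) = -10*a^3 - 2*a^2 + 4*a + 3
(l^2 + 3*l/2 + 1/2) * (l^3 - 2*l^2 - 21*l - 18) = l^5 - l^4/2 - 47*l^3/2 - 101*l^2/2 - 75*l/2 - 9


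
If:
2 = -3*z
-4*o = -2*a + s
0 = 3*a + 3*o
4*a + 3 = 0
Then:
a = -3/4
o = 3/4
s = -9/2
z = -2/3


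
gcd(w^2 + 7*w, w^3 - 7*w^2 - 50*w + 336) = w + 7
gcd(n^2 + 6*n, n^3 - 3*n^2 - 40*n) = n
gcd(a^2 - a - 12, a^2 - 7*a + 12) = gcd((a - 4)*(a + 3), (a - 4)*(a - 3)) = a - 4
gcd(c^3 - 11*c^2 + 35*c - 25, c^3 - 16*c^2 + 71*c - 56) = c - 1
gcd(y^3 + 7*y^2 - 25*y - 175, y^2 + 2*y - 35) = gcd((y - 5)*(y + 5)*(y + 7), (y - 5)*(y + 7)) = y^2 + 2*y - 35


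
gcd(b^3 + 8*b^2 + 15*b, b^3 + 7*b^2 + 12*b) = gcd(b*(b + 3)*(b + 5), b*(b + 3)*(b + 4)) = b^2 + 3*b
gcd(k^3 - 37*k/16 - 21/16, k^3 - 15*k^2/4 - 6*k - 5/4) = k + 1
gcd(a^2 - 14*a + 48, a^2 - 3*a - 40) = a - 8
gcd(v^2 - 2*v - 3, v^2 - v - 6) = v - 3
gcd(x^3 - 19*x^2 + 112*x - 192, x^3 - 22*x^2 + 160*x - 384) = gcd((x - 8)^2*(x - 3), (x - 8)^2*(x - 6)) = x^2 - 16*x + 64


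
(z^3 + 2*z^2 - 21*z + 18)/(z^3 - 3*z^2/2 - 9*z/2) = 2*(z^2 + 5*z - 6)/(z*(2*z + 3))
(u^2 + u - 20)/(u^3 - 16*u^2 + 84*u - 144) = (u + 5)/(u^2 - 12*u + 36)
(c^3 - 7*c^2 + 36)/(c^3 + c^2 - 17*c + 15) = (c^2 - 4*c - 12)/(c^2 + 4*c - 5)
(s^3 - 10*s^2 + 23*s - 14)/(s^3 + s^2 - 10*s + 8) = (s - 7)/(s + 4)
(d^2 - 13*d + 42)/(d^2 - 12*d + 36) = (d - 7)/(d - 6)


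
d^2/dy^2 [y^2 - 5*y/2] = 2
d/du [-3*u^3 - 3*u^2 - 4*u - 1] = -9*u^2 - 6*u - 4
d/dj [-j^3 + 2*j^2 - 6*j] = -3*j^2 + 4*j - 6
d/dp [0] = 0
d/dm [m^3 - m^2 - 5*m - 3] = 3*m^2 - 2*m - 5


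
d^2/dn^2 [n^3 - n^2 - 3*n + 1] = 6*n - 2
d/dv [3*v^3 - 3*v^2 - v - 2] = 9*v^2 - 6*v - 1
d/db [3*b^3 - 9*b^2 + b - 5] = 9*b^2 - 18*b + 1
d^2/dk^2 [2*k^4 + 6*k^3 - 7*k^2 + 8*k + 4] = 24*k^2 + 36*k - 14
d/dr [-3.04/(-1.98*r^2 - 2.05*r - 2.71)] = (-12.0384*r - 6.232)/(1.98*r^2 + 2.05*r + 2.71)^2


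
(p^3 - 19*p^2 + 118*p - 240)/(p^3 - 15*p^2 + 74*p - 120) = (p - 8)/(p - 4)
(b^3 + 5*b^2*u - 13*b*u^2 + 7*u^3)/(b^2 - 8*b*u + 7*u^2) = (-b^2 - 6*b*u + 7*u^2)/(-b + 7*u)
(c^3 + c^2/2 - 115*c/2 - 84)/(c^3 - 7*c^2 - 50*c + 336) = (c + 3/2)/(c - 6)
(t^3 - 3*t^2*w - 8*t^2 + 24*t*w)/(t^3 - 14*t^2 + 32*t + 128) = t*(t - 3*w)/(t^2 - 6*t - 16)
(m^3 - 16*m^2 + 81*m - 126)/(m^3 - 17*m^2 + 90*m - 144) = (m - 7)/(m - 8)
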